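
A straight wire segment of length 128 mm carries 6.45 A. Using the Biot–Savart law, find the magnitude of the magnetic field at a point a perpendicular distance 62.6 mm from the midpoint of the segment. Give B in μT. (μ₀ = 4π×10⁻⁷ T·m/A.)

B ≈ 14.7 μT

For a finite straight segment, B = (μ₀I/4πd)(sinθ₁ + sinθ₂), where θ₁, θ₂ are the angles from the perpendicular to each end.
The perpendicular from the point meets the wire at its midpoint, so each end is L/2 = 0.064 m away along the wire.
sinθ₁ = 0.064/√(0.064²+0.0626²) = 0.7149; sinθ₂ = 0.064/√(0.064²+0.0626²) = 0.7149.
B = (4π×10⁻⁷ × 6.45) / (4π × 0.0626) × (0.7149 + 0.7149) = 1.47×10⁻⁵ T.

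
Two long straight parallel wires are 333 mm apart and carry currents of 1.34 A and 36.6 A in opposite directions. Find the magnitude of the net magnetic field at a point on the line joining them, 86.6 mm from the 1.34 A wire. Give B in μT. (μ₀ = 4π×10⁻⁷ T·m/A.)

B ≈ 32.8 μT

Each long wire gives B = μ₀I/(2πd). Distances are d₁ = 0.0866 m and d₂ = 0.2464 m.
B₁ = 3.09×10⁻⁶ T, B₂ = 2.97×10⁻⁵ T.
Between antiparallel currents both contributions point the same way, so they add. B = B₁ + B₂ = 3.09×10⁻⁶ + 2.97×10⁻⁵ = 3.28×10⁻⁵ T.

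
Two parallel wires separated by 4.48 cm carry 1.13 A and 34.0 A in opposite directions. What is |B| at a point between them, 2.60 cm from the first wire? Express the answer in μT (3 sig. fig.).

B ≈ 370 μT

Each long wire gives B = μ₀I/(2πd). Distances are d₁ = 0.026 m and d₂ = 0.0188 m.
B₁ = 8.69×10⁻⁶ T, B₂ = 3.62×10⁻⁴ T.
Between antiparallel currents both contributions point the same way, so they add. B = B₁ + B₂ = 8.69×10⁻⁶ + 3.62×10⁻⁴ = 3.70×10⁻⁴ T.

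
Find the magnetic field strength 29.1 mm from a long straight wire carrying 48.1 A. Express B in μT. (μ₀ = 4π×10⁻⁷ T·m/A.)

For an infinitely long straight wire, B = μ₀I/(2πd).
B = (4π×10⁻⁷ × 48.1) / (2π × 0.0291) = 3.31×10⁻⁴ T.

B ≈ 331 μT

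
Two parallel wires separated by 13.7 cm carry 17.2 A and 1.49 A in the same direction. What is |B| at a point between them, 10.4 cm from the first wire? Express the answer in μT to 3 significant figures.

Each long wire gives B = μ₀I/(2πd). Distances are d₁ = 0.104 m and d₂ = 0.033 m.
B₁ = 3.31×10⁻⁵ T, B₂ = 9.03×10⁻⁶ T.
Between parallel currents the two contributions point in opposite directions, so they subtract. B = |B₁ − B₂| = |3.31×10⁻⁵ − 9.03×10⁻⁶| = 2.40×10⁻⁵ T.

B ≈ 24.0 μT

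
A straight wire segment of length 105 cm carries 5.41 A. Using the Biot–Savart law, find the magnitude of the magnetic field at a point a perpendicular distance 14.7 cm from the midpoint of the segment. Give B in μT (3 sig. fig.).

For a finite straight segment, B = (μ₀I/4πd)(sinθ₁ + sinθ₂), where θ₁, θ₂ are the angles from the perpendicular to each end.
The perpendicular from the point meets the wire at its midpoint, so each end is L/2 = 0.525 m away along the wire.
sinθ₁ = 0.525/√(0.525²+0.147²) = 0.9630; sinθ₂ = 0.525/√(0.525²+0.147²) = 0.9630.
B = (4π×10⁻⁷ × 5.41) / (4π × 0.147) × (0.9630 + 0.9630) = 7.09×10⁻⁶ T.

B ≈ 7.09 μT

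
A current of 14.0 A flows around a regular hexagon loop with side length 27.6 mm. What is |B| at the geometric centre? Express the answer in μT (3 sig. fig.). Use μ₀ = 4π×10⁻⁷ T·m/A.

Each side is a finite straight segment at perpendicular distance d = a/(2 tan(π/6)) = 0.0239 m from the centre, with end-angles ±π/6.
One side contributes B₁ = (μ₀I/4πd)·2 sin(π/6) = 5.86×10⁻⁵ T.
All 6 sides add in the same direction: B = 6 × 5.86×10⁻⁵ = 3.51×10⁻⁴ T.

B ≈ 351 μT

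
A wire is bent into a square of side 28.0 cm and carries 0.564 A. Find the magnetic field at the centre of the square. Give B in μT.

B ≈ 2.28 μT

Each side is a finite straight segment at perpendicular distance d = a/(2 tan(π/4)) = 0.14 m from the centre, with end-angles ±π/4.
One side contributes B₁ = (μ₀I/4πd)·2 sin(π/4) = 5.70×10⁻⁷ T.
All 4 sides add in the same direction: B = 4 × 5.70×10⁻⁷ = 2.28×10⁻⁶ T.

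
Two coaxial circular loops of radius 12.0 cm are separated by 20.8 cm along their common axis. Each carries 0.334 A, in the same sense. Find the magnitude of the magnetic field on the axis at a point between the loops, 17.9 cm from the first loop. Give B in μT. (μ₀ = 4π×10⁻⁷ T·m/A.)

B ≈ 1.91 μT

Each loop contributes B = μ₀IR²/[2(R²+z²)^(3/2)] on the axis, with z measured from that loop.
Loop 1 (z = 0.179 m): B₁ = 3.02×10⁻⁷ T. Loop 2 (z = 0.029 m): B₂ = 1.61×10⁻⁶ T.
The fields add: B = B₁ + B₂ = 1.91×10⁻⁶ T.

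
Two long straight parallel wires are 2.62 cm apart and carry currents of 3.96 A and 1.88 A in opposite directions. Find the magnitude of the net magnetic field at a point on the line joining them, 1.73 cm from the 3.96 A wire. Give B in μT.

B ≈ 88.0 μT

Each long wire gives B = μ₀I/(2πd). Distances are d₁ = 0.0173 m and d₂ = 0.0089 m.
B₁ = 4.58×10⁻⁵ T, B₂ = 4.22×10⁻⁵ T.
Between antiparallel currents both contributions point the same way, so they add. B = B₁ + B₂ = 4.58×10⁻⁵ + 4.22×10⁻⁵ = 8.80×10⁻⁵ T.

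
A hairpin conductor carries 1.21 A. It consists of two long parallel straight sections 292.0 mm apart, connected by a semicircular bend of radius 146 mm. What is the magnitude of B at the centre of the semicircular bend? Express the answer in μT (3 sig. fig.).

The semicircular arc contributes B_arc = μ₀I·π/(4πR) = μ₀I/(4R) = 2.60×10⁻⁶ T.
Each semi-infinite lead is at perpendicular distance R = 0.146 m from the centre, with the perpendicular foot at its near end, so it contributes μ₀I/(4πR); both point the same way, together 1.66×10⁻⁶ T.
Arc and leads all point the same direction: B = 2.60×10⁻⁶ + 1.66×10⁻⁶ = 4.26×10⁻⁶ T.

B ≈ 4.26 μT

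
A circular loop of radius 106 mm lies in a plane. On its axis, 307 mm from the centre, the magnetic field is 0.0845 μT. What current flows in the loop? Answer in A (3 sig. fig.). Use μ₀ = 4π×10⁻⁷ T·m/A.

On the axis of a loop, B = μ₀IR²/[2(R²+z²)^(3/2)], so I = 2B(R²+z²)^(3/2)/(μ₀R²).
R² + z² = 0.01124 + 0.09425 = 0.1055 m²; raised to 3/2 gives 3.43×10⁻² m³.
I = 2 × 8.45×10⁻⁸ × 3.43×10⁻² / (1.26×10⁻⁶ × 0.01124) = 0.410 A.

I ≈ 0.410 A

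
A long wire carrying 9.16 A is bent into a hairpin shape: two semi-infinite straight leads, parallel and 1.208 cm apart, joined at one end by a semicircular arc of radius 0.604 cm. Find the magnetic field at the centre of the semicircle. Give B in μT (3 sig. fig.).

B ≈ 780 μT

The semicircular arc contributes B_arc = μ₀I·π/(4πR) = μ₀I/(4R) = 4.76×10⁻⁴ T.
Each semi-infinite lead is at perpendicular distance R = 0.00604 m from the centre, with the perpendicular foot at its near end, so it contributes μ₀I/(4πR); both point the same way, together 3.03×10⁻⁴ T.
Arc and leads all point the same direction: B = 4.76×10⁻⁴ + 3.03×10⁻⁴ = 7.80×10⁻⁴ T.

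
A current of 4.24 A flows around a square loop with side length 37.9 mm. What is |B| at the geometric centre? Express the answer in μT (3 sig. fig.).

B ≈ 127 μT

Each side is a finite straight segment at perpendicular distance d = a/(2 tan(π/4)) = 0.01895 m from the centre, with end-angles ±π/4.
One side contributes B₁ = (μ₀I/4πd)·2 sin(π/4) = 3.16×10⁻⁵ T.
All 4 sides add in the same direction: B = 4 × 3.16×10⁻⁵ = 1.27×10⁻⁴ T.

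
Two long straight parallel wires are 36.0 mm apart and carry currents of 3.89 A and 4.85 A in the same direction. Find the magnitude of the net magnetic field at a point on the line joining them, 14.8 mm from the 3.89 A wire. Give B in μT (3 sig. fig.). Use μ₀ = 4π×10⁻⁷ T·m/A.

B ≈ 6.81 μT

Each long wire gives B = μ₀I/(2πd). Distances are d₁ = 0.0148 m and d₂ = 0.0212 m.
B₁ = 5.26×10⁻⁵ T, B₂ = 4.58×10⁻⁵ T.
Between parallel currents the two contributions point in opposite directions, so they subtract. B = |B₁ − B₂| = |5.26×10⁻⁵ − 4.58×10⁻⁵| = 6.81×10⁻⁶ T.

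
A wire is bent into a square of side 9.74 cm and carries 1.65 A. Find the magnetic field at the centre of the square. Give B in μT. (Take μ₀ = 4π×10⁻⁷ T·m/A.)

B ≈ 19.2 μT

Each side is a finite straight segment at perpendicular distance d = a/(2 tan(π/4)) = 0.0487 m from the centre, with end-angles ±π/4.
One side contributes B₁ = (μ₀I/4πd)·2 sin(π/4) = 4.79×10⁻⁶ T.
All 4 sides add in the same direction: B = 4 × 4.79×10⁻⁶ = 1.92×10⁻⁵ T.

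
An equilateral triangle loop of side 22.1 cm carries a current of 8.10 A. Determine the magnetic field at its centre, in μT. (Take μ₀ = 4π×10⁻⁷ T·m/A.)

B ≈ 66.0 μT

Each side is a finite straight segment at perpendicular distance d = a/(2 tan(π/3)) = 0.0638 m from the centre, with end-angles ±π/3.
One side contributes B₁ = (μ₀I/4πd)·2 sin(π/3) = 2.20×10⁻⁵ T.
All 3 sides add in the same direction: B = 3 × 2.20×10⁻⁵ = 6.60×10⁻⁵ T.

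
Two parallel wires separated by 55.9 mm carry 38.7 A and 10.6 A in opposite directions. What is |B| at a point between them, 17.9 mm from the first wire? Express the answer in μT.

Each long wire gives B = μ₀I/(2πd). Distances are d₁ = 0.0179 m and d₂ = 0.038 m.
B₁ = 4.32×10⁻⁴ T, B₂ = 5.58×10⁻⁵ T.
Between antiparallel currents both contributions point the same way, so they add. B = B₁ + B₂ = 4.32×10⁻⁴ + 5.58×10⁻⁵ = 4.88×10⁻⁴ T.

B ≈ 488 μT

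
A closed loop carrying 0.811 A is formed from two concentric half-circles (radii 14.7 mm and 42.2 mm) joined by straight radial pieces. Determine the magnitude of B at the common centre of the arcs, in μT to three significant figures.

The radial connectors point toward the centre, so dl × r̂ = 0 and they contribute nothing.
Each semicircle gives μ₀I/(4R): inner arc 1.73×10⁻⁵ T, outer arc 6.04×10⁻⁶ T.
The two arcs carry current in opposite angular senses, so their fields oppose: B = |1.73×10⁻⁵ − 6.04×10⁻⁶| = 1.13×10⁻⁵ T.

B ≈ 11.3 μT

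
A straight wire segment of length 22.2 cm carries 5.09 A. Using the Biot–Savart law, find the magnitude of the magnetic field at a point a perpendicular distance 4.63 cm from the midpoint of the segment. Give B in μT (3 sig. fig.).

For a finite straight segment, B = (μ₀I/4πd)(sinθ₁ + sinθ₂), where θ₁, θ₂ are the angles from the perpendicular to each end.
The perpendicular from the point meets the wire at its midpoint, so each end is L/2 = 0.111 m away along the wire.
sinθ₁ = 0.111/√(0.111²+0.0463²) = 0.9229; sinθ₂ = 0.111/√(0.111²+0.0463²) = 0.9229.
B = (4π×10⁻⁷ × 5.09) / (4π × 0.0463) × (0.9229 + 0.9229) = 2.03×10⁻⁵ T.

B ≈ 20.3 μT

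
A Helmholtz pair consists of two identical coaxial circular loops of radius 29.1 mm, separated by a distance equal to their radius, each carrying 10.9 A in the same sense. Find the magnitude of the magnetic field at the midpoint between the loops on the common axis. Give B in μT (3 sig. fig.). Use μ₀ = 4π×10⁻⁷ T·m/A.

B ≈ 337 μT

Each loop contributes B = μ₀IR²/[2(R²+z²)^(3/2)] on the axis, with z measured from that loop.
Loop 1 (z = 0.01455 m): B₁ = 1.68×10⁻⁴ T. Loop 2 (z = 0.01455 m): B₂ = 1.68×10⁻⁴ T.
The fields add: B = B₁ + B₂ = 3.37×10⁻⁴ T.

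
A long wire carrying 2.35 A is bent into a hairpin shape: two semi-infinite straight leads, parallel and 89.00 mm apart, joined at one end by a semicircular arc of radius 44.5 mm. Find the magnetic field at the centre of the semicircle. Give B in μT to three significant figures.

B ≈ 27.2 μT

The semicircular arc contributes B_arc = μ₀I·π/(4πR) = μ₀I/(4R) = 1.66×10⁻⁵ T.
Each semi-infinite lead is at perpendicular distance R = 0.0445 m from the centre, with the perpendicular foot at its near end, so it contributes μ₀I/(4πR); both point the same way, together 1.06×10⁻⁵ T.
Arc and leads all point the same direction: B = 1.66×10⁻⁵ + 1.06×10⁻⁵ = 2.72×10⁻⁵ T.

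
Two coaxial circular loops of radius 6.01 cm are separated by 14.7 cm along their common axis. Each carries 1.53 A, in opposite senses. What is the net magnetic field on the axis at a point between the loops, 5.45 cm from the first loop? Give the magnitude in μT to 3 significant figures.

B ≈ 3.92 μT

Each loop contributes B = μ₀IR²/[2(R²+z²)^(3/2)] on the axis, with z measured from that loop.
Loop 1 (z = 0.0545 m): B₁ = 6.50×10⁻⁶ T. Loop 2 (z = 0.0925 m): B₂ = 2.59×10⁻⁶ T.
The fields oppose: B = |B₁ − B₂| = 3.92×10⁻⁶ T.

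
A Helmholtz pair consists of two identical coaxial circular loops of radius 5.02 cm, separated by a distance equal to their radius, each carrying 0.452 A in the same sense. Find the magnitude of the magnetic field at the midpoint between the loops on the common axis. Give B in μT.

Each loop contributes B = μ₀IR²/[2(R²+z²)^(3/2)] on the axis, with z measured from that loop.
Loop 1 (z = 0.0251 m): B₁ = 4.05×10⁻⁶ T. Loop 2 (z = 0.0251 m): B₂ = 4.05×10⁻⁶ T.
The fields add: B = B₁ + B₂ = 8.10×10⁻⁶ T.

B ≈ 8.10 μT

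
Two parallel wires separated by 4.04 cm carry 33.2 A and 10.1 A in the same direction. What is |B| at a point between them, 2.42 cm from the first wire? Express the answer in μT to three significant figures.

Each long wire gives B = μ₀I/(2πd). Distances are d₁ = 0.0242 m and d₂ = 0.0162 m.
B₁ = 2.74×10⁻⁴ T, B₂ = 1.25×10⁻⁴ T.
Between parallel currents the two contributions point in opposite directions, so they subtract. B = |B₁ − B₂| = |2.74×10⁻⁴ − 1.25×10⁻⁴| = 1.50×10⁻⁴ T.

B ≈ 150 μT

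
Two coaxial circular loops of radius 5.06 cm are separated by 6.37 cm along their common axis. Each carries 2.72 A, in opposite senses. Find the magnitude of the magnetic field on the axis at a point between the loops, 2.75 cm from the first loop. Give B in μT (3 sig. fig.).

Each loop contributes B = μ₀IR²/[2(R²+z²)^(3/2)] on the axis, with z measured from that loop.
Loop 1 (z = 0.0275 m): B₁ = 2.29×10⁻⁵ T. Loop 2 (z = 0.0362 m): B₂ = 1.82×10⁻⁵ T.
The fields oppose: B = |B₁ − B₂| = 4.74×10⁻⁶ T.

B ≈ 4.74 μT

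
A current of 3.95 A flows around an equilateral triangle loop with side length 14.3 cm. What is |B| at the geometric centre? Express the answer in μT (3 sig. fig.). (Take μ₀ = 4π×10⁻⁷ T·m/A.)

Each side is a finite straight segment at perpendicular distance d = a/(2 tan(π/3)) = 0.04128 m from the centre, with end-angles ±π/3.
One side contributes B₁ = (μ₀I/4πd)·2 sin(π/3) = 1.66×10⁻⁵ T.
All 3 sides add in the same direction: B = 3 × 1.66×10⁻⁵ = 4.97×10⁻⁵ T.

B ≈ 49.7 μT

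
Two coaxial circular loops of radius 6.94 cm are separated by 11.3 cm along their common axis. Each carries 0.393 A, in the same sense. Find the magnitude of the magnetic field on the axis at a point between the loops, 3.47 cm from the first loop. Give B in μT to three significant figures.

B ≈ 3.58 μT

Each loop contributes B = μ₀IR²/[2(R²+z²)^(3/2)] on the axis, with z measured from that loop.
Loop 1 (z = 0.0347 m): B₁ = 2.55×10⁻⁶ T. Loop 2 (z = 0.0783 m): B₂ = 1.04×10⁻⁶ T.
The fields add: B = B₁ + B₂ = 3.58×10⁻⁶ T.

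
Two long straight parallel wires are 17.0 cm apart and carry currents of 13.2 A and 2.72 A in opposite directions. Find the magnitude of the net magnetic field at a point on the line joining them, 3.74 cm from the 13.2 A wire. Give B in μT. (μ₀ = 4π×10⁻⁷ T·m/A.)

B ≈ 74.7 μT

Each long wire gives B = μ₀I/(2πd). Distances are d₁ = 0.0374 m and d₂ = 0.1326 m.
B₁ = 7.06×10⁻⁵ T, B₂ = 4.10×10⁻⁶ T.
Between antiparallel currents both contributions point the same way, so they add. B = B₁ + B₂ = 7.06×10⁻⁵ + 4.10×10⁻⁶ = 7.47×10⁻⁵ T.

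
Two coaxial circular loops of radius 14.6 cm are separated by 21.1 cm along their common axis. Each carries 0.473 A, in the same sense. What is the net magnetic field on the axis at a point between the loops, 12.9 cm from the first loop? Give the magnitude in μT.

Each loop contributes B = μ₀IR²/[2(R²+z²)^(3/2)] on the axis, with z measured from that loop.
Loop 1 (z = 0.129 m): B₁ = 8.57×10⁻⁷ T. Loop 2 (z = 0.082 m): B₂ = 1.35×10⁻⁶ T.
The fields add: B = B₁ + B₂ = 2.21×10⁻⁶ T.

B ≈ 2.21 μT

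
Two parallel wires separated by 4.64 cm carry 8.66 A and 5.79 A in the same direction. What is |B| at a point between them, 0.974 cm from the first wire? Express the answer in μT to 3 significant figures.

Each long wire gives B = μ₀I/(2πd). Distances are d₁ = 0.00974 m and d₂ = 0.03666 m.
B₁ = 1.78×10⁻⁴ T, B₂ = 3.16×10⁻⁵ T.
Between parallel currents the two contributions point in opposite directions, so they subtract. B = |B₁ − B₂| = |1.78×10⁻⁴ − 3.16×10⁻⁵| = 1.46×10⁻⁴ T.

B ≈ 146 μT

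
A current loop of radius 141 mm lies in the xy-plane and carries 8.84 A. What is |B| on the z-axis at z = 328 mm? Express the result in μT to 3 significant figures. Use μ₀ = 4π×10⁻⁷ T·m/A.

On the axis of a circular loop, B = μ₀IR² / [2(R²+z²)^(3/2)].
R² + z² = (0.141)² + (0.328)² = 0.1275 m², and (R²+z²)^(3/2) = 4.55×10⁻² m³.
B = (4π×10⁻⁷ × 8.84 × 0.01988) / (2 × 4.55×10⁻²) = 2.43×10⁻⁶ T.

B ≈ 2.43 μT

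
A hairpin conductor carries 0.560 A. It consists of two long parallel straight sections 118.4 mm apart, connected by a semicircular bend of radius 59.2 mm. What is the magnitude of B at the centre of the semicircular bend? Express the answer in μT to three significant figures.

B ≈ 4.86 μT

The semicircular arc contributes B_arc = μ₀I·π/(4πR) = μ₀I/(4R) = 2.97×10⁻⁶ T.
Each semi-infinite lead is at perpendicular distance R = 0.0592 m from the centre, with the perpendicular foot at its near end, so it contributes μ₀I/(4πR); both point the same way, together 1.89×10⁻⁶ T.
Arc and leads all point the same direction: B = 2.97×10⁻⁶ + 1.89×10⁻⁶ = 4.86×10⁻⁶ T.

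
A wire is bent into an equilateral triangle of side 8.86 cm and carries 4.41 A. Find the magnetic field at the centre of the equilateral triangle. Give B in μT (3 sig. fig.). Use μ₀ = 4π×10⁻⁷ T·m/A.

Each side is a finite straight segment at perpendicular distance d = a/(2 tan(π/3)) = 0.02558 m from the centre, with end-angles ±π/3.
One side contributes B₁ = (μ₀I/4πd)·2 sin(π/3) = 2.99×10⁻⁵ T.
All 3 sides add in the same direction: B = 3 × 2.99×10⁻⁵ = 8.96×10⁻⁵ T.

B ≈ 89.6 μT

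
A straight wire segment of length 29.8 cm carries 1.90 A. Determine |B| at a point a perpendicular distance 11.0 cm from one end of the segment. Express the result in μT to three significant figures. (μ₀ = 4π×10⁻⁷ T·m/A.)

B ≈ 1.62 μT

For a finite straight segment, B = (μ₀I/4πd)(sinθ₁ + sinθ₂), where θ₁, θ₂ are the angles from the perpendicular to each end.
The perpendicular foot is at one end, so the two end-offsets along the wire are 0 and L = 0.298 m.
sinθ₁ = 0/√(0²+0.11²) = 0.0000; sinθ₂ = 0.298/√(0.298²+0.11²) = 0.9381.
B = (4π×10⁻⁷ × 1.90) / (4π × 0.11) × (0.0000 + 0.9381) = 1.62×10⁻⁶ T.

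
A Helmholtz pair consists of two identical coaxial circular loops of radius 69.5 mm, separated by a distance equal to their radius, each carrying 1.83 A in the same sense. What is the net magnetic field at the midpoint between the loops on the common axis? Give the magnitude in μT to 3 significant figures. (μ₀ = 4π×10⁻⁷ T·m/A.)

B ≈ 23.7 μT

Each loop contributes B = μ₀IR²/[2(R²+z²)^(3/2)] on the axis, with z measured from that loop.
Loop 1 (z = 0.03475 m): B₁ = 1.18×10⁻⁵ T. Loop 2 (z = 0.03475 m): B₂ = 1.18×10⁻⁵ T.
The fields add: B = B₁ + B₂ = 2.37×10⁻⁵ T.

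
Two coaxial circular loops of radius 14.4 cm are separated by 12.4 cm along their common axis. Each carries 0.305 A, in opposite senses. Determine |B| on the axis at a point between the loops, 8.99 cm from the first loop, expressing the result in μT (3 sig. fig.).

B ≈ 0.414 μT

Each loop contributes B = μ₀IR²/[2(R²+z²)^(3/2)] on the axis, with z measured from that loop.
Loop 1 (z = 0.0899 m): B₁ = 8.12×10⁻⁷ T. Loop 2 (z = 0.0341 m): B₂ = 1.23×10⁻⁶ T.
The fields oppose: B = |B₁ − B₂| = 4.14×10⁻⁷ T.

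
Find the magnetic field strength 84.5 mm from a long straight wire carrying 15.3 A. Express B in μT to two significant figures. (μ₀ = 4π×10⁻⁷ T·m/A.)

For an infinitely long straight wire, B = μ₀I/(2πd).
B = (4π×10⁻⁷ × 15.3) / (2π × 0.0845) = 3.62×10⁻⁵ T.

B ≈ 36 μT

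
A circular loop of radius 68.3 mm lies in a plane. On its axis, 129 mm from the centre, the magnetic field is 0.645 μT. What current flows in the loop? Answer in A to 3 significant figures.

On the axis of a loop, B = μ₀IR²/[2(R²+z²)^(3/2)], so I = 2B(R²+z²)^(3/2)/(μ₀R²).
R² + z² = 0.004665 + 0.01664 = 0.02131 m²; raised to 3/2 gives 3.11×10⁻³ m³.
I = 2 × 6.45×10⁻⁷ × 3.11×10⁻³ / (1.26×10⁻⁶ × 0.004665) = 0.684 A.

I ≈ 0.684 A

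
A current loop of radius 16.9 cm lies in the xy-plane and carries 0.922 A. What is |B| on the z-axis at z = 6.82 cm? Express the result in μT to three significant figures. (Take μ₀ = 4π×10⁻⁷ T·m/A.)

On the axis of a circular loop, B = μ₀IR² / [2(R²+z²)^(3/2)].
R² + z² = (0.169)² + (0.0682)² = 0.03321 m², and (R²+z²)^(3/2) = 6.05×10⁻³ m³.
B = (4π×10⁻⁷ × 0.922 × 0.02856) / (2 × 6.05×10⁻³) = 2.73×10⁻⁶ T.

B ≈ 2.73 μT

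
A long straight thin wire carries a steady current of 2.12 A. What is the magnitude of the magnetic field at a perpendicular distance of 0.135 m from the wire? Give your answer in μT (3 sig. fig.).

B ≈ 3.14 μT

For an infinitely long straight wire, B = μ₀I/(2πd).
B = (4π×10⁻⁷ × 2.12) / (2π × 0.135) = 3.14×10⁻⁶ T.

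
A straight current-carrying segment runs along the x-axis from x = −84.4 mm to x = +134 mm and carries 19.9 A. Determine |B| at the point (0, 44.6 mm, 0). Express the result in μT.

For a finite straight segment, B = (μ₀I/4πd)(sinθ₁ + sinθ₂), where θ₁, θ₂ are the angles from the perpendicular to each end.
The perpendicular distance is d = 0.0446 m; the end-offsets along the wire are a = 0.0844 m and b = 0.134 m.
sinθ₁ = 0.0844/√(0.0844²+0.0446²) = 0.8841; sinθ₂ = 0.134/√(0.134²+0.0446²) = 0.9488.
B = (4π×10⁻⁷ × 19.9) / (4π × 0.0446) × (0.8841 + 0.9488) = 8.18×10⁻⁵ T.

B ≈ 81.8 μT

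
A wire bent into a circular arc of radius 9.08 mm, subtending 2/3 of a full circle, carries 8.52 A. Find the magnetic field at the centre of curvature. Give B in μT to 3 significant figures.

The Biot–Savart field of a circular arc at its centre is B = μ₀Iφ/(4πR), with φ = 4.189 rad.
B = (4π×10⁻⁷ × 8.52 × 4.189) / (4π × 0.00908) = 3.93×10⁻⁴ T.

B ≈ 393 μT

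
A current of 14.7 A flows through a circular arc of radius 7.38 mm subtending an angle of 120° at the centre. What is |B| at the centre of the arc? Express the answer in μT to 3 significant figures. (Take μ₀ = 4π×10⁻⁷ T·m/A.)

B ≈ 417 μT

The Biot–Savart field of a circular arc at its centre is B = μ₀Iφ/(4πR), with φ = 2.094 rad.
B = (4π×10⁻⁷ × 14.7 × 2.094) / (4π × 0.00738) = 4.17×10⁻⁴ T.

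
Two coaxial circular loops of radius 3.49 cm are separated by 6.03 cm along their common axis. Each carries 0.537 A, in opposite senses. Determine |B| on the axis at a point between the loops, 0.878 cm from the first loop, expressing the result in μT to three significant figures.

Each loop contributes B = μ₀IR²/[2(R²+z²)^(3/2)] on the axis, with z measured from that loop.
Loop 1 (z = 0.00878 m): B₁ = 8.82×10⁻⁶ T. Loop 2 (z = 0.05152 m): B₂ = 1.71×10⁻⁶ T.
The fields oppose: B = |B₁ − B₂| = 7.11×10⁻⁶ T.

B ≈ 7.11 μT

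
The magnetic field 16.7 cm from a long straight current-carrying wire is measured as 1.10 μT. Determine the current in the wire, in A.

I ≈ 0.919 A

For a long straight wire B = μ₀I/(2πd), so I = 2πdB/μ₀.
I = 2π × 0.167 × 1.10×10⁻⁶ / (4π×10⁻⁷) = 0.919 A.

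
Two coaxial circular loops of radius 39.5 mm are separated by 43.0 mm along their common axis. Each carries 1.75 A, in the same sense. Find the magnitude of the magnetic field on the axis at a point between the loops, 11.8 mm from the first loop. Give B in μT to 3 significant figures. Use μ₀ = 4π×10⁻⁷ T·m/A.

B ≈ 37.9 μT

Each loop contributes B = μ₀IR²/[2(R²+z²)^(3/2)] on the axis, with z measured from that loop.
Loop 1 (z = 0.0118 m): B₁ = 2.45×10⁻⁵ T. Loop 2 (z = 0.0312 m): B₂ = 1.35×10⁻⁵ T.
The fields add: B = B₁ + B₂ = 3.79×10⁻⁵ T.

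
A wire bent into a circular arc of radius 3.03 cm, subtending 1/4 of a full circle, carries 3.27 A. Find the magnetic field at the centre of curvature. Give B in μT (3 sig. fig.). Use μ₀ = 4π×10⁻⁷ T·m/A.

B ≈ 17.0 μT

The Biot–Savart field of a circular arc at its centre is B = μ₀Iφ/(4πR), with φ = 1.571 rad.
B = (4π×10⁻⁷ × 3.27 × 1.571) / (4π × 0.0303) = 1.70×10⁻⁵ T.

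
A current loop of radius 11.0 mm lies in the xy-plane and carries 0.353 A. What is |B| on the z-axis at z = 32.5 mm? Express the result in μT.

B ≈ 0.664 μT

On the axis of a circular loop, B = μ₀IR² / [2(R²+z²)^(3/2)].
R² + z² = (0.011)² + (0.0325)² = 0.001177 m², and (R²+z²)^(3/2) = 4.04×10⁻⁵ m³.
B = (4π×10⁻⁷ × 0.353 × 0.000121) / (2 × 4.04×10⁻⁵) = 6.64×10⁻⁷ T.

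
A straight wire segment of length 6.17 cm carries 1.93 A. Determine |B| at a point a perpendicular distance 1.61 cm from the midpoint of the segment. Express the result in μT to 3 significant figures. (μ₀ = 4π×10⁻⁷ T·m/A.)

B ≈ 21.3 μT

For a finite straight segment, B = (μ₀I/4πd)(sinθ₁ + sinθ₂), where θ₁, θ₂ are the angles from the perpendicular to each end.
The perpendicular from the point meets the wire at its midpoint, so each end is L/2 = 0.03085 m away along the wire.
sinθ₁ = 0.03085/√(0.03085²+0.0161²) = 0.8865; sinθ₂ = 0.03085/√(0.03085²+0.0161²) = 0.8865.
B = (4π×10⁻⁷ × 1.93) / (4π × 0.0161) × (0.8865 + 0.8865) = 2.13×10⁻⁵ T.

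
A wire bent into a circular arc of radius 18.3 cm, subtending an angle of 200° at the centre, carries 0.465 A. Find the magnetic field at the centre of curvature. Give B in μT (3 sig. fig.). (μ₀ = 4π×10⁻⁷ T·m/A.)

The Biot–Savart field of a circular arc at its centre is B = μ₀Iφ/(4πR), with φ = 3.491 rad.
B = (4π×10⁻⁷ × 0.465 × 3.491) / (4π × 0.183) = 8.87×10⁻⁷ T.

B ≈ 0.887 μT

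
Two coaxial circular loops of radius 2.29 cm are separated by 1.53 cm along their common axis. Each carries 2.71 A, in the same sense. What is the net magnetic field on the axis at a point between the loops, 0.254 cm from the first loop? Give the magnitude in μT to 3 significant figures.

B ≈ 123 μT

Each loop contributes B = μ₀IR²/[2(R²+z²)^(3/2)] on the axis, with z measured from that loop.
Loop 1 (z = 0.00254 m): B₁ = 7.30×10⁻⁵ T. Loop 2 (z = 0.01276 m): B₂ = 4.96×10⁻⁵ T.
The fields add: B = B₁ + B₂ = 1.23×10⁻⁴ T.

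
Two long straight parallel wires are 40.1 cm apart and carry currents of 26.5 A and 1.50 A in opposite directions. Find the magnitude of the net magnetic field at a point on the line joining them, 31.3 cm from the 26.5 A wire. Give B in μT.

B ≈ 20.3 μT

Each long wire gives B = μ₀I/(2πd). Distances are d₁ = 0.313 m and d₂ = 0.088 m.
B₁ = 1.69×10⁻⁵ T, B₂ = 3.41×10⁻⁶ T.
Between antiparallel currents both contributions point the same way, so they add. B = B₁ + B₂ = 1.69×10⁻⁵ + 3.41×10⁻⁶ = 2.03×10⁻⁵ T.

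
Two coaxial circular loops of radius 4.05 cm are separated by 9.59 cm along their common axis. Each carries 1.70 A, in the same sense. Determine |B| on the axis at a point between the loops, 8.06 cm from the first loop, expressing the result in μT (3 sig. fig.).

B ≈ 24.0 μT

Each loop contributes B = μ₀IR²/[2(R²+z²)^(3/2)] on the axis, with z measured from that loop.
Loop 1 (z = 0.0806 m): B₁ = 2.39×10⁻⁶ T. Loop 2 (z = 0.0153 m): B₂ = 2.16×10⁻⁵ T.
The fields add: B = B₁ + B₂ = 2.40×10⁻⁵ T.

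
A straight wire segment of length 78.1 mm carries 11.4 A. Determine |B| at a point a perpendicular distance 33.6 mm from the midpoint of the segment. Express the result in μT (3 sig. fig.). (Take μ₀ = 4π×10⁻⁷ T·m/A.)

For a finite straight segment, B = (μ₀I/4πd)(sinθ₁ + sinθ₂), where θ₁, θ₂ are the angles from the perpendicular to each end.
The perpendicular from the point meets the wire at its midpoint, so each end is L/2 = 0.03905 m away along the wire.
sinθ₁ = 0.03905/√(0.03905²+0.0336²) = 0.7580; sinθ₂ = 0.03905/√(0.03905²+0.0336²) = 0.7580.
B = (4π×10⁻⁷ × 11.4) / (4π × 0.0336) × (0.7580 + 0.7580) = 5.14×10⁻⁵ T.

B ≈ 51.4 μT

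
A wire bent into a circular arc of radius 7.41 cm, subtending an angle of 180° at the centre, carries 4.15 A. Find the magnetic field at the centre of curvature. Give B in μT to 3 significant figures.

The Biot–Savart field of a circular arc at its centre is B = μ₀Iφ/(4πR), with φ = 3.142 rad.
B = (4π×10⁻⁷ × 4.15 × 3.142) / (4π × 0.0741) = 1.76×10⁻⁵ T.

B ≈ 17.6 μT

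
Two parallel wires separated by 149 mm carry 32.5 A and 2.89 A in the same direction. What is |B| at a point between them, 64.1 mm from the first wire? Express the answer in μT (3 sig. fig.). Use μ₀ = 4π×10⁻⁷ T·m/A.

B ≈ 94.6 μT

Each long wire gives B = μ₀I/(2πd). Distances are d₁ = 0.0641 m and d₂ = 0.0849 m.
B₁ = 1.01×10⁻⁴ T, B₂ = 6.81×10⁻⁶ T.
Between parallel currents the two contributions point in opposite directions, so they subtract. B = |B₁ − B₂| = |1.01×10⁻⁴ − 6.81×10⁻⁶| = 9.46×10⁻⁵ T.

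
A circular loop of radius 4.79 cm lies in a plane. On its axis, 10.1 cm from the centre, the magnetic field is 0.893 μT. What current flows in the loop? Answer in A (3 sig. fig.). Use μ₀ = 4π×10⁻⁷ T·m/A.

On the axis of a loop, B = μ₀IR²/[2(R²+z²)^(3/2)], so I = 2B(R²+z²)^(3/2)/(μ₀R²).
R² + z² = 0.002294 + 0.0102 = 0.0125 m²; raised to 3/2 gives 1.40×10⁻³ m³.
I = 2 × 8.93×10⁻⁷ × 1.40×10⁻³ / (1.26×10⁻⁶ × 0.002294) = 0.865 A.

I ≈ 0.865 A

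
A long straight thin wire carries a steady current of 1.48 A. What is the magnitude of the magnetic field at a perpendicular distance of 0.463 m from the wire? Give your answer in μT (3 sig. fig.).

For an infinitely long straight wire, B = μ₀I/(2πd).
B = (4π×10⁻⁷ × 1.48) / (2π × 0.463) = 6.39×10⁻⁷ T.

B ≈ 0.639 μT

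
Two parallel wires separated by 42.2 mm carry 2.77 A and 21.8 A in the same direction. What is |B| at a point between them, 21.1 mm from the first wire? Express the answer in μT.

Each long wire gives B = μ₀I/(2πd). Distances are d₁ = 0.0211 m and d₂ = 0.0211 m.
B₁ = 2.63×10⁻⁵ T, B₂ = 2.07×10⁻⁴ T.
Between parallel currents the two contributions point in opposite directions, so they subtract. B = |B₁ − B₂| = |2.63×10⁻⁵ − 2.07×10⁻⁴| = 1.80×10⁻⁴ T.

B ≈ 180 μT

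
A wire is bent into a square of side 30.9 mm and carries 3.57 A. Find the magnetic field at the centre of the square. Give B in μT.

Each side is a finite straight segment at perpendicular distance d = a/(2 tan(π/4)) = 0.01545 m from the centre, with end-angles ±π/4.
One side contributes B₁ = (μ₀I/4πd)·2 sin(π/4) = 3.27×10⁻⁵ T.
All 4 sides add in the same direction: B = 4 × 3.27×10⁻⁵ = 1.31×10⁻⁴ T.

B ≈ 131 μT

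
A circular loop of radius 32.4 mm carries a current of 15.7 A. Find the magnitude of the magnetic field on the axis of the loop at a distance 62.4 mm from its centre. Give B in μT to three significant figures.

On the axis of a circular loop, B = μ₀IR² / [2(R²+z²)^(3/2)].
R² + z² = (0.0324)² + (0.0624)² = 0.004944 m², and (R²+z²)^(3/2) = 3.48×10⁻⁴ m³.
B = (4π×10⁻⁷ × 15.7 × 0.00105) / (2 × 3.48×10⁻⁴) = 2.98×10⁻⁵ T.

B ≈ 29.8 μT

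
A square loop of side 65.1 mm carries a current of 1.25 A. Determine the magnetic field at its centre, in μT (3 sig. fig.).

Each side is a finite straight segment at perpendicular distance d = a/(2 tan(π/4)) = 0.03255 m from the centre, with end-angles ±π/4.
One side contributes B₁ = (μ₀I/4πd)·2 sin(π/4) = 5.43×10⁻⁶ T.
All 4 sides add in the same direction: B = 4 × 5.43×10⁻⁶ = 2.17×10⁻⁵ T.

B ≈ 21.7 μT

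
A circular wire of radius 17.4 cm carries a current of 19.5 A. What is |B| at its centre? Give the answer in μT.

At the centre of a circular loop the Biot–Savart law gives B = μ₀I/(2R).
B = (4π×10⁻⁷ × 19.5) / (2 × 0.174) = 7.04×10⁻⁵ T.

B ≈ 70.4 μT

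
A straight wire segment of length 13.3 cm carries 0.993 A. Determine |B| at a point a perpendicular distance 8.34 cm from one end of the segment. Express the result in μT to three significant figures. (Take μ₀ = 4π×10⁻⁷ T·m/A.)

B ≈ 1.01 μT

For a finite straight segment, B = (μ₀I/4πd)(sinθ₁ + sinθ₂), where θ₁, θ₂ are the angles from the perpendicular to each end.
The perpendicular foot is at one end, so the two end-offsets along the wire are 0 and L = 0.133 m.
sinθ₁ = 0/√(0²+0.0834²) = 0.0000; sinθ₂ = 0.133/√(0.133²+0.0834²) = 0.8472.
B = (4π×10⁻⁷ × 0.993) / (4π × 0.0834) × (0.0000 + 0.8472) = 1.01×10⁻⁶ T.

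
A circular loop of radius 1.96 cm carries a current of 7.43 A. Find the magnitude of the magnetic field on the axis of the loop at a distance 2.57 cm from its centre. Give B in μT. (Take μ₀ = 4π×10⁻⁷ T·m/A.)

B ≈ 53.1 μT

On the axis of a circular loop, B = μ₀IR² / [2(R²+z²)^(3/2)].
R² + z² = (0.0196)² + (0.0257)² = 0.001045 m², and (R²+z²)^(3/2) = 3.38×10⁻⁵ m³.
B = (4π×10⁻⁷ × 7.43 × 0.0003842) / (2 × 3.38×10⁻⁵) = 5.31×10⁻⁵ T.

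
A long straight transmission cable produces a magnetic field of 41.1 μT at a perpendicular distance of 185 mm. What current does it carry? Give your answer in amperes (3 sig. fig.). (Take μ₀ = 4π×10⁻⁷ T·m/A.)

I ≈ 38.0 A

For a long straight wire B = μ₀I/(2πd), so I = 2πdB/μ₀.
I = 2π × 0.185 × 4.11×10⁻⁵ / (4π×10⁻⁷) = 38.0 A.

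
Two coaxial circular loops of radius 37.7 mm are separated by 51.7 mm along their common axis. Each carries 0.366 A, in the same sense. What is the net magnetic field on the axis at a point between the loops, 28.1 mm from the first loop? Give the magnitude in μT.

Each loop contributes B = μ₀IR²/[2(R²+z²)^(3/2)] on the axis, with z measured from that loop.
Loop 1 (z = 0.0281 m): B₁ = 3.14×10⁻⁶ T. Loop 2 (z = 0.0236 m): B₂ = 3.71×10⁻⁶ T.
The fields add: B = B₁ + B₂ = 6.86×10⁻⁶ T.

B ≈ 6.86 μT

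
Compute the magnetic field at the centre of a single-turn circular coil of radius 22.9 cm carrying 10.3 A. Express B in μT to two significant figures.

B ≈ 28 μT

At the centre of a circular loop the Biot–Savart law gives B = μ₀I/(2R).
B = (4π×10⁻⁷ × 10.3) / (2 × 0.229) = 2.83×10⁻⁵ T.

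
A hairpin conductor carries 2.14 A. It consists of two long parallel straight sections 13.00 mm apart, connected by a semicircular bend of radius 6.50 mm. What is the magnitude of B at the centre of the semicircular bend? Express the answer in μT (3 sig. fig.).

B ≈ 169 μT

The semicircular arc contributes B_arc = μ₀I·π/(4πR) = μ₀I/(4R) = 1.03×10⁻⁴ T.
Each semi-infinite lead is at perpendicular distance R = 0.0065 m from the centre, with the perpendicular foot at its near end, so it contributes μ₀I/(4πR); both point the same way, together 6.58×10⁻⁵ T.
Arc and leads all point the same direction: B = 1.03×10⁻⁴ + 6.58×10⁻⁵ = 1.69×10⁻⁴ T.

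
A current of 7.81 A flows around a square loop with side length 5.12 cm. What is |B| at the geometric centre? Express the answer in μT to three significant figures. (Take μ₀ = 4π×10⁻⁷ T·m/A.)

Each side is a finite straight segment at perpendicular distance d = a/(2 tan(π/4)) = 0.0256 m from the centre, with end-angles ±π/4.
One side contributes B₁ = (μ₀I/4πd)·2 sin(π/4) = 4.31×10⁻⁵ T.
All 4 sides add in the same direction: B = 4 × 4.31×10⁻⁵ = 1.73×10⁻⁴ T.

B ≈ 173 μT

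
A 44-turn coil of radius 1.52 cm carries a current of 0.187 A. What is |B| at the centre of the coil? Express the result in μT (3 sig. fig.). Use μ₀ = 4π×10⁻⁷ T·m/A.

B ≈ 340 μT

For an N-turn flat coil, B = Nμ₀I/(2R) with R = 0.0152 m.
B = 44 × 7.73×10⁻⁶ T = 3.40×10⁻⁴ T.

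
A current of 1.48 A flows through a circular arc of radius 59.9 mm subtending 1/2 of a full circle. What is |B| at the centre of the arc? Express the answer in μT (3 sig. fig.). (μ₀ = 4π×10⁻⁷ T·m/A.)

The Biot–Savart field of a circular arc at its centre is B = μ₀Iφ/(4πR), with φ = 3.142 rad.
B = (4π×10⁻⁷ × 1.48 × 3.142) / (4π × 0.0599) = 7.76×10⁻⁶ T.

B ≈ 7.76 μT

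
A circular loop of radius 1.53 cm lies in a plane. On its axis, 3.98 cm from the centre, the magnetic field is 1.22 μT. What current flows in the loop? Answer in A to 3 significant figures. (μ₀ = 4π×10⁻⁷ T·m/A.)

I ≈ 0.643 A

On the axis of a loop, B = μ₀IR²/[2(R²+z²)^(3/2)], so I = 2B(R²+z²)^(3/2)/(μ₀R²).
R² + z² = 0.0002341 + 0.001584 = 0.001818 m²; raised to 3/2 gives 7.75×10⁻⁵ m³.
I = 2 × 1.22×10⁻⁶ × 7.75×10⁻⁵ / (1.26×10⁻⁶ × 0.0002341) = 0.643 A.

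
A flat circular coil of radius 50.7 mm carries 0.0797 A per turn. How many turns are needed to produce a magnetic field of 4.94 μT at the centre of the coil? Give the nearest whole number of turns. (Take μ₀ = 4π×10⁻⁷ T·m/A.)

For an N-turn coil, B = Nμ₀I/(2R). A single turn gives B₁ = 9.88×10⁻⁷ T with R = 0.0507 m.
N = B/B₁ = 4.94×10⁻⁶ / 9.88×10⁻⁷ = 5.00.

N = 5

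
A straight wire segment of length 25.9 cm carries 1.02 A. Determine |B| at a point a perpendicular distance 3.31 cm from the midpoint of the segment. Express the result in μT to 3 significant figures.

For a finite straight segment, B = (μ₀I/4πd)(sinθ₁ + sinθ₂), where θ₁, θ₂ are the angles from the perpendicular to each end.
The perpendicular from the point meets the wire at its midpoint, so each end is L/2 = 0.1295 m away along the wire.
sinθ₁ = 0.1295/√(0.1295²+0.0331²) = 0.9689; sinθ₂ = 0.1295/√(0.1295²+0.0331²) = 0.9689.
B = (4π×10⁻⁷ × 1.02) / (4π × 0.0331) × (0.9689 + 0.9689) = 5.97×10⁻⁶ T.

B ≈ 5.97 μT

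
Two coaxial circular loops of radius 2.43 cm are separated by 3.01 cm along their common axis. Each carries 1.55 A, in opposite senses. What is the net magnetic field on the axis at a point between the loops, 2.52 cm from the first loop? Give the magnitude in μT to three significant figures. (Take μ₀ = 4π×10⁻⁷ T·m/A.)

B ≈ 24.3 μT

Each loop contributes B = μ₀IR²/[2(R²+z²)^(3/2)] on the axis, with z measured from that loop.
Loop 1 (z = 0.0252 m): B₁ = 1.34×10⁻⁵ T. Loop 2 (z = 0.0049 m): B₂ = 3.78×10⁻⁵ T.
The fields oppose: B = |B₁ − B₂| = 2.43×10⁻⁵ T.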